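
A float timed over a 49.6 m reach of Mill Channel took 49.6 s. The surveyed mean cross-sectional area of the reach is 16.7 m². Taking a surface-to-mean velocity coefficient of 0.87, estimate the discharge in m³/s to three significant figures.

v_surface = L / t̄ = 49.6 / 49.6 = 1.000 m/s
v_mean = 0.87 × 1.000 = 0.8700 m/s
Q = A × v_mean = 16.7 × 0.8700 = 14.53 m³/s

14.5 m³/s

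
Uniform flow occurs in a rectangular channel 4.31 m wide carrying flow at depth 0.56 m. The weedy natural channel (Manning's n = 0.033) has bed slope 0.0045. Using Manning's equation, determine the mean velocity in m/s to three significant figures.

1.18 m/s

A = b·y = 4.31 × 0.56 = 2.414 m²
P = b + 2y = 4.31 + 2×0.56 = 5.430 m
R = A/P = 2.414/5.430 = 0.4445 m
Q = (1/n)·A·R^(2/3)·S^(1/2) = (1/0.033) × 2.414 × 0.4445^(2/3) × 0.0045^(1/2) = 2.858 m³/s
V = Q/A = 2.858/2.414 = 1.184 m/s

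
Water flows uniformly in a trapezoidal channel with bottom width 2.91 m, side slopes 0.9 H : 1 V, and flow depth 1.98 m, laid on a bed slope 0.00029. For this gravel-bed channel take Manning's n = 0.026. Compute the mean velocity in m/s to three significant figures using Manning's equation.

0.710 m/s

A = (b + z·y)·y = (2.91 + 0.9×1.98)×1.98 = 9.290 m²
P = b + 2y√(1+z²) = 2.91 + 2×1.98×√(1+0.9²) = 8.238 m
R = A/P = 9.290/8.238 = 1.128 m
Q = (1/n)·A·R^(2/3)·S^(1/2) = (1/0.026) × 9.290 × 1.128^(2/3) × 0.00029^(1/2) = 6.593 m³/s
V = Q/A = 6.593/9.290 = 0.7096 m/s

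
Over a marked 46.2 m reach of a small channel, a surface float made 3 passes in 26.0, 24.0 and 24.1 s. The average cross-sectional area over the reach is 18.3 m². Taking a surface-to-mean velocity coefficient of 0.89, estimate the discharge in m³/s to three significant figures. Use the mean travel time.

30.5 m³/s

t̄ = (26.0 + 24.0 + 24.1) / 3 = 24.7 s
v_surface = L / t̄ = 46.2 / 24.7 = 1.870 m/s
v_mean = 0.89 × 1.870 = 1.665 m/s
Q = A × v_mean = 18.3 × 1.665 = 30.46 m³/s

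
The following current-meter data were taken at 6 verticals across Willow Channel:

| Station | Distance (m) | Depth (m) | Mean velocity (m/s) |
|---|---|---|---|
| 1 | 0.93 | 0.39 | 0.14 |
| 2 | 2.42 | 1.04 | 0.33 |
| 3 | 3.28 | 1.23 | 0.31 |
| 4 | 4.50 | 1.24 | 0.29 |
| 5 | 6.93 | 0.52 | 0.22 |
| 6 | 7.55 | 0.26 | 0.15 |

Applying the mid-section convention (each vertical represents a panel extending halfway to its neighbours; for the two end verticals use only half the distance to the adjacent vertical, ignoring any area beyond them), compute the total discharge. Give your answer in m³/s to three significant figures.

1.68 m³/s

w_1 = (2.42 − 0.93)/2 = 0.745 m; q_1 = 0.14 × 0.39 × 0.745 = 0.04068 m³/s
w_2 = (3.28 − 0.93)/2 = 1.175 m; q_2 = 0.33 × 1.04 × 1.175 = 0.4033 m³/s
w_3 = (4.50 − 2.42)/2 = 1.04 m; q_3 = 0.31 × 1.23 × 1.04 = 0.3966 m³/s
w_4 = (6.93 − 3.28)/2 = 1.825 m; q_4 = 0.29 × 1.24 × 1.825 = 0.6563 m³/s
w_5 = (7.55 − 4.50)/2 = 1.525 m; q_5 = 0.22 × 0.52 × 1.525 = 0.1745 m³/s
w_6 = (7.55 − 6.93)/2 = 0.31 m; q_6 = 0.15 × 0.26 × 0.31 = 0.01209 m³/s
Q = Σ qᵢ = 1.683 m³/s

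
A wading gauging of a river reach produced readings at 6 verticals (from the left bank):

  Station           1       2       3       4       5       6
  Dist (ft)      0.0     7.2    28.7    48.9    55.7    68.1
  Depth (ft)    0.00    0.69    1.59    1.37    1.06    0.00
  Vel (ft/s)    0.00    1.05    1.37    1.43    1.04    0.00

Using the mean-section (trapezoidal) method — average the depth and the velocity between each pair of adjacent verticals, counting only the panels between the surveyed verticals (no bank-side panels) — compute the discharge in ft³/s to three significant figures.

Panel 1-2: Δb = 7.2 ft, d̄ = (0.00+0.69)/2 = 0.345, v̄ = (0.00+1.05)/2 = 0.525 → q = 7.2×0.345×0.525 = 1.304 ft³/s
Panel 2-3: Δb = 21.5 ft, d̄ = (0.69+1.59)/2 = 1.14, v̄ = (1.05+1.37)/2 = 1.21 → q = 21.5×1.14×1.21 = 29.66 ft³/s
Panel 3-4: Δb = 20.2 ft, d̄ = (1.59+1.37)/2 = 1.48, v̄ = (1.37+1.43)/2 = 1.4 → q = 20.2×1.48×1.4 = 41.85 ft³/s
Panel 4-5: Δb = 6.8 ft, d̄ = (1.37+1.06)/2 = 1.215, v̄ = (1.43+1.04)/2 = 1.235 → q = 6.8×1.215×1.235 = 10.20 ft³/s
Panel 5-6: Δb = 12.4 ft, d̄ = (1.06+0.00)/2 = 0.53, v̄ = (1.04+0.00)/2 = 0.52 → q = 12.4×0.53×0.52 = 3.417 ft³/s
Q = Σ q = 86.44 ft³/s

86.4 ft³/s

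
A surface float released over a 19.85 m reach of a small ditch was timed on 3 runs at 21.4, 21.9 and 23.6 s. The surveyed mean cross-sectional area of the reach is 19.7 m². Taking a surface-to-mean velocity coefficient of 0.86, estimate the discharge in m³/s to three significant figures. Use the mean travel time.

15.1 m³/s

t̄ = (21.4 + 21.9 + 23.6) / 3 = 22.3 s
v_surface = L / t̄ = 19.85 / 22.3 = 0.8901 m/s
v_mean = 0.86 × 0.8901 = 0.7655 m/s
Q = A × v_mean = 19.7 × 0.7655 = 15.08 m³/s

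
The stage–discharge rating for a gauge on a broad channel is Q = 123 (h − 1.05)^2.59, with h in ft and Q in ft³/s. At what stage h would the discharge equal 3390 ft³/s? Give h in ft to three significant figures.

4.65 ft

h − h₀ = (Q/C)^(1/b) = (3390/123)^(1/2.59) = 3.598 ft
h = 1.05 + 3.598 = 4.648 ft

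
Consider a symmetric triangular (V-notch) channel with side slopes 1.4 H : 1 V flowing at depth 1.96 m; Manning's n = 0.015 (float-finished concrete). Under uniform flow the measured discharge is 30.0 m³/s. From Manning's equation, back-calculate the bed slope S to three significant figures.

0.00947

A = z·y² = 1.4×1.96² = 5.378 m²
P = 2y√(1+z²) = 2×1.96×√(1+1.4²) = 6.744 m
R = A/P = 5.378/6.744 = 0.7975 m
S = (Q·n / (1·A·R^(2/3)))² = (30.0×0.015 / (1×5.378×0.8599))² = 0.009467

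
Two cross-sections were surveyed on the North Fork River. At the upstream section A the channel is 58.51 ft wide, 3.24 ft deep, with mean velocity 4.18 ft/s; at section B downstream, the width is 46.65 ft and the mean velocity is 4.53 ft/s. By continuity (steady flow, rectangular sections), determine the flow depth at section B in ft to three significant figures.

Q = A₁V₁ = (58.51×3.24) × 4.18 = 792.4 ft³/s
d₂ = Q/(b₂ V₂) = 792.4/(46.65×4.53) = 3.750 ft

3.75 ft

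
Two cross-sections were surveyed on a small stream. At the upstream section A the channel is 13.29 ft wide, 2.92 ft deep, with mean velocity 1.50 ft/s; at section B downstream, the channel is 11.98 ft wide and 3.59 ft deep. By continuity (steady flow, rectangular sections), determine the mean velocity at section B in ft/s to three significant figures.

1.35 ft/s

Q = A₁V₁ = (13.29×2.92) × 1.50 = 58.21 ft³/s
A₂ = 11.98 × 3.59 = 43.01 ft²
V₂ = Q/A₂ = 58.21/43.01 = 1.353 ft/s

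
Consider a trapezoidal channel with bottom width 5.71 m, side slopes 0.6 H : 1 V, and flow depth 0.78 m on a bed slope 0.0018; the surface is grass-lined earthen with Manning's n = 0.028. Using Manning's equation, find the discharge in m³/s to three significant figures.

5.42 m³/s

A = (b + z·y)·y = (5.71 + 0.6×0.78)×0.78 = 4.819 m²
P = b + 2y√(1+z²) = 5.71 + 2×0.78×√(1+0.6²) = 7.529 m
R = A/P = 4.819/7.529 = 0.6400 m
Q = (1/n)·A·R^(2/3)·S^(1/2) = (1/0.028) × 4.819 × 0.6400^(2/3) × 0.0018^(1/2) = 5.423 m³/s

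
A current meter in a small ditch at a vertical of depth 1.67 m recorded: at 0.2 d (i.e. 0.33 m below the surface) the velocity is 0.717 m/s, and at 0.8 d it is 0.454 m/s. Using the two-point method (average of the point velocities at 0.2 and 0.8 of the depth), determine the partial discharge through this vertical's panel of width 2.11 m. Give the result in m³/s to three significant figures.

v̄ = (0.717 + 0.454) / 2 = 0.5855 m/s
q = v̄ × d × w = 0.5855 × 1.67 × 2.11 = 2.063 m³/s

2.06 m³/s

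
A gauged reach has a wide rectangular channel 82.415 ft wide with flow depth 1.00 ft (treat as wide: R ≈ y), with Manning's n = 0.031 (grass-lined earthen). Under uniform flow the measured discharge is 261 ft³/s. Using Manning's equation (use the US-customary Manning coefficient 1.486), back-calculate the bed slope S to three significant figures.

0.00436

A = b·y = 82.415 × 1.00 = 82.42 ft²
Wide channel: R ≈ y = 1.00 ft
S = (Q·n / (1.486·A·R^(2/3)))² = (261×0.031 / (1.486×82.42×1.000))² = 0.004365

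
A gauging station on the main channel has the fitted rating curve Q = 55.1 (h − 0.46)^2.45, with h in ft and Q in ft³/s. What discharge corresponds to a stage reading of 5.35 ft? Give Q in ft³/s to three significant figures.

Q = 55.1 × (5.35 − 0.46)^2.45 = 55.1 × 4.89^2.45 = 2691 ft³/s

2690 ft³/s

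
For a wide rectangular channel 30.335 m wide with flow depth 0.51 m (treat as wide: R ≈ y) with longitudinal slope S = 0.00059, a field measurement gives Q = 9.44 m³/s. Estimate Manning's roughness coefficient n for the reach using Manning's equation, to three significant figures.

0.0254

A = b·y = 30.335 × 0.51 = 15.47 m²
Wide channel: R ≈ y = 0.51 m
n = (1/Q)·A·R^(2/3)·S^(1/2) = (1/9.44) × 15.47 × 0.6383 × 0.02429 = 0.02541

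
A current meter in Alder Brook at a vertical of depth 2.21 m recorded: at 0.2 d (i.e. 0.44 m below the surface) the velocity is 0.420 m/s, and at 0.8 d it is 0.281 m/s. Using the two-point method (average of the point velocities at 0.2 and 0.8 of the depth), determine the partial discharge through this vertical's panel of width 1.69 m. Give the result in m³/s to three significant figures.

1.31 m³/s

v̄ = (0.420 + 0.281) / 2 = 0.3505 m/s
q = v̄ × d × w = 0.3505 × 2.21 × 1.69 = 1.309 m³/s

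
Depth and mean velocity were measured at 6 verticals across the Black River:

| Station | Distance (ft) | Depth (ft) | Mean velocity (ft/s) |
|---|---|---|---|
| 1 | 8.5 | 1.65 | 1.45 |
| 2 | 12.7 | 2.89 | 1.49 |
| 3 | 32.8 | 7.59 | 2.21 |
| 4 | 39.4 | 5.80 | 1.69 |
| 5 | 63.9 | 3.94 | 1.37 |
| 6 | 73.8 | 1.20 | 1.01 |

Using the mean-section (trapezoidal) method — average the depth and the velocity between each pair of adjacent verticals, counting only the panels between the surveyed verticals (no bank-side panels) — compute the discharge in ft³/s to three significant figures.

508 ft³/s

Panel 1-2: Δb = 4.2 ft, d̄ = (1.65+2.89)/2 = 2.27, v̄ = (1.45+1.49)/2 = 1.47 → q = 4.2×2.27×1.47 = 14.01 ft³/s
Panel 2-3: Δb = 20.1 ft, d̄ = (2.89+7.59)/2 = 5.24, v̄ = (1.49+2.21)/2 = 1.85 → q = 20.1×5.24×1.85 = 194.8 ft³/s
Panel 3-4: Δb = 6.6 ft, d̄ = (7.59+5.80)/2 = 6.695, v̄ = (2.21+1.69)/2 = 1.95 → q = 6.6×6.695×1.95 = 86.16 ft³/s
Panel 4-5: Δb = 24.5 ft, d̄ = (5.80+3.94)/2 = 4.87, v̄ = (1.69+1.37)/2 = 1.53 → q = 24.5×4.87×1.53 = 182.6 ft³/s
Panel 5-6: Δb = 9.9 ft, d̄ = (3.94+1.20)/2 = 2.57, v̄ = (1.37+1.01)/2 = 1.19 → q = 9.9×2.57×1.19 = 30.28 ft³/s
Q = Σ q = 507.9 ft³/s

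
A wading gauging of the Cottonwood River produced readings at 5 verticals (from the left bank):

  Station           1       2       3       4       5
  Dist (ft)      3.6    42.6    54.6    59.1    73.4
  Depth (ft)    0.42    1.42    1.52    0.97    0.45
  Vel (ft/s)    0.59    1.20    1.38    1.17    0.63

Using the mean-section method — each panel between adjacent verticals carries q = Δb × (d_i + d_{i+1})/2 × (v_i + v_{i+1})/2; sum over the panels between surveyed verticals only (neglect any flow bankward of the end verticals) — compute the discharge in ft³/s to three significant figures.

Panel 1-2: Δb = 39 ft, d̄ = (0.42+1.42)/2 = 0.92, v̄ = (0.59+1.20)/2 = 0.895 → q = 39×0.92×0.895 = 32.11 ft³/s
Panel 2-3: Δb = 12 ft, d̄ = (1.42+1.52)/2 = 1.47, v̄ = (1.20+1.38)/2 = 1.29 → q = 12×1.47×1.29 = 22.76 ft³/s
Panel 3-4: Δb = 4.5 ft, d̄ = (1.52+0.97)/2 = 1.245, v̄ = (1.38+1.17)/2 = 1.275 → q = 4.5×1.245×1.275 = 7.143 ft³/s
Panel 4-5: Δb = 14.3 ft, d̄ = (0.97+0.45)/2 = 0.71, v̄ = (1.17+0.63)/2 = 0.9 → q = 14.3×0.71×0.9 = 9.138 ft³/s
Q = Σ q = 71.15 ft³/s

71.1 ft³/s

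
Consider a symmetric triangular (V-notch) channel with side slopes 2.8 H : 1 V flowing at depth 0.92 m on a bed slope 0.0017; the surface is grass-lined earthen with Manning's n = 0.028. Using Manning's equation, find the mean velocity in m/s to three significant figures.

0.843 m/s

A = z·y² = 2.8×0.92² = 2.370 m²
P = 2y√(1+z²) = 2×0.92×√(1+2.8²) = 5.471 m
R = A/P = 2.370/5.471 = 0.4332 m
Q = (1/n)·A·R^(2/3)·S^(1/2) = (1/0.028) × 2.370 × 0.4332^(2/3) × 0.0017^(1/2) = 1.998 m³/s
V = Q/A = 1.998/2.370 = 0.8431 m/s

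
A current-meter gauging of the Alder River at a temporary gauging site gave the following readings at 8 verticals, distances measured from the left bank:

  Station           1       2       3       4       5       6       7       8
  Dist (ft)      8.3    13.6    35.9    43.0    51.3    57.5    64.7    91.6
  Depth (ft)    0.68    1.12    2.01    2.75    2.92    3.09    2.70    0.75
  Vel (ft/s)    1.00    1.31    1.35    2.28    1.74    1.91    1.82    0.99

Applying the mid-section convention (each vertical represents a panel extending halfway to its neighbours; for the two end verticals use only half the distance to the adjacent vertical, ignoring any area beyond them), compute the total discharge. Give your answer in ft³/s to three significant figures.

w_1 = (13.6 − 8.3)/2 = 2.65 ft; q_1 = 1.00 × 0.68 × 2.65 = 1.802 ft³/s
w_2 = (35.9 − 8.3)/2 = 13.8 ft; q_2 = 1.31 × 1.12 × 13.8 = 20.25 ft³/s
w_3 = (43.0 − 13.6)/2 = 14.7 ft; q_3 = 1.35 × 2.01 × 14.7 = 39.89 ft³/s
w_4 = (51.3 − 35.9)/2 = 7.7 ft; q_4 = 2.28 × 2.75 × 7.7 = 48.28 ft³/s
w_5 = (57.5 − 43.0)/2 = 7.25 ft; q_5 = 1.74 × 2.92 × 7.25 = 36.84 ft³/s
w_6 = (64.7 − 51.3)/2 = 6.7 ft; q_6 = 1.91 × 3.09 × 6.7 = 39.54 ft³/s
w_7 = (91.6 − 57.5)/2 = 17.05 ft; q_7 = 1.82 × 2.70 × 17.05 = 83.78 ft³/s
w_8 = (91.6 − 64.7)/2 = 13.45 ft; q_8 = 0.99 × 0.75 × 13.45 = 9.987 ft³/s
Q = Σ qᵢ = 280.4 ft³/s

280 ft³/s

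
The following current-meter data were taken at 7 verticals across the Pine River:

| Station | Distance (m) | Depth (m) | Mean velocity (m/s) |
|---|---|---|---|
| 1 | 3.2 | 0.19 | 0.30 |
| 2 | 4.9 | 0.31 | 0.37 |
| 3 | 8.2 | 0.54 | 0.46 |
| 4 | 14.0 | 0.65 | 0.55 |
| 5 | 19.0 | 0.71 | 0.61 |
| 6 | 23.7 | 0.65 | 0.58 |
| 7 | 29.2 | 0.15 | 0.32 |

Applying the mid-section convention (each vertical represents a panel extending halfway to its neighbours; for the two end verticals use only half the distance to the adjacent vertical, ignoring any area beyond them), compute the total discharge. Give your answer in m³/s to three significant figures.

w_1 = (4.9 − 3.2)/2 = 0.85 m; q_1 = 0.30 × 0.19 × 0.85 = 0.04845 m³/s
w_2 = (8.2 − 3.2)/2 = 2.5 m; q_2 = 0.37 × 0.31 × 2.5 = 0.2868 m³/s
w_3 = (14.0 − 4.9)/2 = 4.55 m; q_3 = 0.46 × 0.54 × 4.55 = 1.130 m³/s
w_4 = (19.0 − 8.2)/2 = 5.4 m; q_4 = 0.55 × 0.65 × 5.4 = 1.931 m³/s
w_5 = (23.7 − 14.0)/2 = 4.85 m; q_5 = 0.61 × 0.71 × 4.85 = 2.101 m³/s
w_6 = (29.2 − 19.0)/2 = 5.1 m; q_6 = 0.58 × 0.65 × 5.1 = 1.923 m³/s
w_7 = (29.2 − 23.7)/2 = 2.75 m; q_7 = 0.32 × 0.15 × 2.75 = 0.1320 m³/s
Q = Σ qᵢ = 7.551 m³/s

7.55 m³/s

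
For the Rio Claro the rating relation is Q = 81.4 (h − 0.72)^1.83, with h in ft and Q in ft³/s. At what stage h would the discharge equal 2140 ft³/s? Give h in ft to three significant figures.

6.69 ft

h − h₀ = (Q/C)^(1/b) = (2140/81.4)^(1/1.83) = 5.968 ft
h = 0.72 + 5.968 = 6.688 ft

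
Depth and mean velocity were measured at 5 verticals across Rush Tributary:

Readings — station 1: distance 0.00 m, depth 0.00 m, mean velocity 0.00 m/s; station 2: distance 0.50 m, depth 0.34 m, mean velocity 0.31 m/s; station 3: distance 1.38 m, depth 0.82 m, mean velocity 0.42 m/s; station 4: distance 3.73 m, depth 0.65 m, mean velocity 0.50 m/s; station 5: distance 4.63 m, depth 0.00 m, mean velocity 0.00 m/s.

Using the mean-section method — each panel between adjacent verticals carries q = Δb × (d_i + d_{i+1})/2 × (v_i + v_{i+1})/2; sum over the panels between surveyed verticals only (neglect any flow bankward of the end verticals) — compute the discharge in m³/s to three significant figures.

1.07 m³/s

Panel 1-2: Δb = 0.5 m, d̄ = (0.00+0.34)/2 = 0.17, v̄ = (0.00+0.31)/2 = 0.155 → q = 0.5×0.17×0.155 = 0.01318 m³/s
Panel 2-3: Δb = 0.88 m, d̄ = (0.34+0.82)/2 = 0.58, v̄ = (0.31+0.42)/2 = 0.365 → q = 0.88×0.58×0.365 = 0.1863 m³/s
Panel 3-4: Δb = 2.35 m, d̄ = (0.82+0.65)/2 = 0.735, v̄ = (0.42+0.50)/2 = 0.46 → q = 2.35×0.735×0.46 = 0.7945 m³/s
Panel 4-5: Δb = 0.9 m, d̄ = (0.65+0.00)/2 = 0.325, v̄ = (0.50+0.00)/2 = 0.25 → q = 0.9×0.325×0.25 = 0.07313 m³/s
Q = Σ q = 1.067 m³/s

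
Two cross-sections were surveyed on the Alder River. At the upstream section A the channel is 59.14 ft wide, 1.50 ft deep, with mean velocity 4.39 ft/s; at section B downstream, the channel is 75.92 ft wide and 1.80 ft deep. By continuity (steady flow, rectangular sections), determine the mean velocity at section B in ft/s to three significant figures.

2.85 ft/s

Q = A₁V₁ = (59.14×1.50) × 4.39 = 389.4 ft³/s
A₂ = 75.92 × 1.80 = 136.7 ft²
V₂ = Q/A₂ = 389.4/136.7 = 2.850 ft/s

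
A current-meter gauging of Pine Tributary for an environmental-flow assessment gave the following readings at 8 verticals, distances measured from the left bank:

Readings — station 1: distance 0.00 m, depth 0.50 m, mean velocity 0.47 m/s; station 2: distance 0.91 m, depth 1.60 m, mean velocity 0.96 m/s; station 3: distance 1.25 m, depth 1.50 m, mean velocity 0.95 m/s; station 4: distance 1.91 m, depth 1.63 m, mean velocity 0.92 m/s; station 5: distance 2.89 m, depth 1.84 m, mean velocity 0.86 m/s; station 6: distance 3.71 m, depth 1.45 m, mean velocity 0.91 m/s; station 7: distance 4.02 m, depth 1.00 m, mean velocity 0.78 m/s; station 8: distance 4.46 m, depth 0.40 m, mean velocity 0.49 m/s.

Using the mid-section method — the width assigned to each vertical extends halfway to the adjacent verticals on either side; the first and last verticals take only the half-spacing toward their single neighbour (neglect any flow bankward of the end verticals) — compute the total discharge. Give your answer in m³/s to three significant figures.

5.51 m³/s

w_1 = (0.91 − 0.00)/2 = 0.455 m; q_1 = 0.47 × 0.50 × 0.455 = 0.1069 m³/s
w_2 = (1.25 − 0.00)/2 = 0.625 m; q_2 = 0.96 × 1.60 × 0.625 = 0.9600 m³/s
w_3 = (1.91 − 0.91)/2 = 0.5 m; q_3 = 0.95 × 1.50 × 0.5 = 0.7125 m³/s
w_4 = (2.89 − 1.25)/2 = 0.82 m; q_4 = 0.92 × 1.63 × 0.82 = 1.230 m³/s
w_5 = (3.71 − 1.91)/2 = 0.9 m; q_5 = 0.86 × 1.84 × 0.9 = 1.424 m³/s
w_6 = (4.02 − 2.89)/2 = 0.565 m; q_6 = 0.91 × 1.45 × 0.565 = 0.7455 m³/s
w_7 = (4.46 − 3.71)/2 = 0.375 m; q_7 = 0.78 × 1.00 × 0.375 = 0.2925 m³/s
w_8 = (4.46 − 4.02)/2 = 0.22 m; q_8 = 0.49 × 0.40 × 0.22 = 0.04312 m³/s
Q = Σ qᵢ = 5.514 m³/s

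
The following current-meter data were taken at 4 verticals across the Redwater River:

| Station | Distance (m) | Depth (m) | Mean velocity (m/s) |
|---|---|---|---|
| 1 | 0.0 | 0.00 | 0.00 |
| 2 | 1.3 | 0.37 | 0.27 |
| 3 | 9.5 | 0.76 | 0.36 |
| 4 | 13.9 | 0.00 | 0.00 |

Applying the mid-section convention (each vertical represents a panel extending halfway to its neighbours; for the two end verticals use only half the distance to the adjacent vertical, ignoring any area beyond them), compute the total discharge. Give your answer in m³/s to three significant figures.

w_2 = (9.5 − 0.0)/2 = 4.75 m; q_2 = 0.27 × 0.37 × 4.75 = 0.4745 m³/s
w_3 = (13.9 − 1.3)/2 = 6.3 m; q_3 = 0.36 × 0.76 × 6.3 = 1.724 m³/s
Stations 1, 4 contribute zero (depth or velocity is 0).
Q = Σ qᵢ = 2.198 m³/s

2.20 m³/s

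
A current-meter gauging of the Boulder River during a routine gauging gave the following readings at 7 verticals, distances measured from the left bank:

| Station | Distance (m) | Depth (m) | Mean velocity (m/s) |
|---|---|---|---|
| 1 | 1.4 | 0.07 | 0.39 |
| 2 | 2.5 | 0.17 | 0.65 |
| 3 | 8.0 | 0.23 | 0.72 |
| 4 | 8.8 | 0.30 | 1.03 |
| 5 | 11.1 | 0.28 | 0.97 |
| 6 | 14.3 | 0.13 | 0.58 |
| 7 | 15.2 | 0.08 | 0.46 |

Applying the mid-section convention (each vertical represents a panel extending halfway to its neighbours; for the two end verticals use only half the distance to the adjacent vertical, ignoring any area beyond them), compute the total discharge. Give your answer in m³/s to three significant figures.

2.30 m³/s

w_1 = (2.5 − 1.4)/2 = 0.55 m; q_1 = 0.39 × 0.07 × 0.55 = 0.01502 m³/s
w_2 = (8.0 − 1.4)/2 = 3.3 m; q_2 = 0.65 × 0.17 × 3.3 = 0.3647 m³/s
w_3 = (8.8 − 2.5)/2 = 3.15 m; q_3 = 0.72 × 0.23 × 3.15 = 0.5216 m³/s
w_4 = (11.1 − 8.0)/2 = 1.55 m; q_4 = 1.03 × 0.30 × 1.55 = 0.4790 m³/s
w_5 = (14.3 − 8.8)/2 = 2.75 m; q_5 = 0.97 × 0.28 × 2.75 = 0.7469 m³/s
w_6 = (15.2 − 11.1)/2 = 2.05 m; q_6 = 0.58 × 0.13 × 2.05 = 0.1546 m³/s
w_7 = (15.2 − 14.3)/2 = 0.45 m; q_7 = 0.46 × 0.08 × 0.45 = 0.01656 m³/s
Q = Σ qᵢ = 2.298 m³/s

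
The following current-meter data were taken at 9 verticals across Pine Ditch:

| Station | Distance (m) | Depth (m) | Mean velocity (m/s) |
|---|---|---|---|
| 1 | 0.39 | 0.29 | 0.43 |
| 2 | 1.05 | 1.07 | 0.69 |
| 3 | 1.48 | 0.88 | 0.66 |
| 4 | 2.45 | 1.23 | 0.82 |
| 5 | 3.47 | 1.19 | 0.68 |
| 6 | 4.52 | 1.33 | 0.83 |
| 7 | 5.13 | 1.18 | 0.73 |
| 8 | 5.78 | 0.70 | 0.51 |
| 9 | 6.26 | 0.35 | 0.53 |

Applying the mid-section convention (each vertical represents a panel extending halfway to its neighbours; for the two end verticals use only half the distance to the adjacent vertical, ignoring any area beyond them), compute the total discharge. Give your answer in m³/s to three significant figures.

w_1 = (1.05 − 0.39)/2 = 0.33 m; q_1 = 0.43 × 0.29 × 0.33 = 0.04115 m³/s
w_2 = (1.48 − 0.39)/2 = 0.545 m; q_2 = 0.69 × 1.07 × 0.545 = 0.4024 m³/s
w_3 = (2.45 − 1.05)/2 = 0.7 m; q_3 = 0.66 × 0.88 × 0.7 = 0.4066 m³/s
w_4 = (3.47 − 1.48)/2 = 0.995 m; q_4 = 0.82 × 1.23 × 0.995 = 1.004 m³/s
w_5 = (4.52 − 2.45)/2 = 1.035 m; q_5 = 0.68 × 1.19 × 1.035 = 0.8375 m³/s
w_6 = (5.13 − 3.47)/2 = 0.83 m; q_6 = 0.83 × 1.33 × 0.83 = 0.9162 m³/s
w_7 = (5.78 − 4.52)/2 = 0.63 m; q_7 = 0.73 × 1.18 × 0.63 = 0.5427 m³/s
w_8 = (6.26 − 5.13)/2 = 0.565 m; q_8 = 0.51 × 0.70 × 0.565 = 0.2017 m³/s
w_9 = (6.26 − 5.78)/2 = 0.24 m; q_9 = 0.53 × 0.35 × 0.24 = 0.04452 m³/s
Q = Σ qᵢ = 4.396 m³/s

4.40 m³/s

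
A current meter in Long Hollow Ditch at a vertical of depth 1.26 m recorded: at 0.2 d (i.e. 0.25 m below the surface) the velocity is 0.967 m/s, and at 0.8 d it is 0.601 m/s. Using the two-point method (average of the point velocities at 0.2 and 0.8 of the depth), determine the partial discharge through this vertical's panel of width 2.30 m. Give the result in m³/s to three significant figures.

2.27 m³/s

v̄ = (0.967 + 0.601) / 2 = 0.7840 m/s
q = v̄ × d × w = 0.7840 × 1.26 × 2.30 = 2.272 m³/s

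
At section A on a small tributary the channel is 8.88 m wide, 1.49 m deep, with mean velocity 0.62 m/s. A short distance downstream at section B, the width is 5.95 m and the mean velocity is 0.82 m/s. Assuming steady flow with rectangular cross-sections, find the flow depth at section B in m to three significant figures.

1.68 m

Q = A₁V₁ = (8.88×1.49) × 0.62 = 8.203 m³/s
d₂ = Q/(b₂ V₂) = 8.203/(5.95×0.82) = 1.681 m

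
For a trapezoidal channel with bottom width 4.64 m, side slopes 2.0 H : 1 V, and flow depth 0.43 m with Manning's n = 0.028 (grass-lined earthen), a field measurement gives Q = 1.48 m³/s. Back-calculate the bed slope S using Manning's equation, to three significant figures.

A = (b + z·y)·y = (4.64 + 2.0×0.43)×0.43 = 2.365 m²
P = b + 2y√(1+z²) = 4.64 + 2×0.43×√(1+2.0²) = 6.563 m
R = A/P = 2.365/6.563 = 0.3604 m
S = (Q·n / (1·A·R^(2/3)))² = (1.48×0.028 / (1×2.365×0.5064))² = 0.001197

0.00120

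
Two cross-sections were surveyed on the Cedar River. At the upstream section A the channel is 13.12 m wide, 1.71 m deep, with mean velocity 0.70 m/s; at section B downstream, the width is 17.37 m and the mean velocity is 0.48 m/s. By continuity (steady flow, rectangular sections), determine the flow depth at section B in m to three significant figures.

1.88 m

Q = A₁V₁ = (13.12×1.71) × 0.70 = 15.70 m³/s
d₂ = Q/(b₂ V₂) = 15.70/(17.37×0.48) = 1.884 m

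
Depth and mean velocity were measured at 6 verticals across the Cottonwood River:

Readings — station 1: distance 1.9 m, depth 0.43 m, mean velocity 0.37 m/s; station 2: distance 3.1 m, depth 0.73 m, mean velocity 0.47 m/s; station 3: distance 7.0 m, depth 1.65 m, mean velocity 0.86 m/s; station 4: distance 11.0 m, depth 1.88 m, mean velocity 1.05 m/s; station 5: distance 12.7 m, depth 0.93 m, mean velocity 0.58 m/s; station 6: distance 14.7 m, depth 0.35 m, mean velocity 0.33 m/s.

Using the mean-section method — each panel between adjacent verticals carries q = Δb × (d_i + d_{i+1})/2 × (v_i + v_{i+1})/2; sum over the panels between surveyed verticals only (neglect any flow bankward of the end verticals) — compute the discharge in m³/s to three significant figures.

Panel 1-2: Δb = 1.2 m, d̄ = (0.43+0.73)/2 = 0.58, v̄ = (0.37+0.47)/2 = 0.42 → q = 1.2×0.58×0.42 = 0.2923 m³/s
Panel 2-3: Δb = 3.9 m, d̄ = (0.73+1.65)/2 = 1.19, v̄ = (0.47+0.86)/2 = 0.665 → q = 3.9×1.19×0.665 = 3.086 m³/s
Panel 3-4: Δb = 4 m, d̄ = (1.65+1.88)/2 = 1.765, v̄ = (0.86+1.05)/2 = 0.955 → q = 4×1.765×0.955 = 6.742 m³/s
Panel 4-5: Δb = 1.7 m, d̄ = (1.88+0.93)/2 = 1.405, v̄ = (1.05+0.58)/2 = 0.815 → q = 1.7×1.405×0.815 = 1.947 m³/s
Panel 5-6: Δb = 2 m, d̄ = (0.93+0.35)/2 = 0.64, v̄ = (0.58+0.33)/2 = 0.455 → q = 2×0.64×0.455 = 0.5824 m³/s
Q = Σ q = 12.65 m³/s

12.6 m³/s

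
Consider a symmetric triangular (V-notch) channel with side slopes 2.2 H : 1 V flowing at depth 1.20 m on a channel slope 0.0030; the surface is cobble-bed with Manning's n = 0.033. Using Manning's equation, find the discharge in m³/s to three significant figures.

3.51 m³/s

A = z·y² = 2.2×1.20² = 3.168 m²
P = 2y√(1+z²) = 2×1.20×√(1+2.2²) = 5.800 m
R = A/P = 3.168/5.800 = 0.5462 m
Q = (1/n)·A·R^(2/3)·S^(1/2) = (1/0.033) × 3.168 × 0.5462^(2/3) × 0.0030^(1/2) = 3.514 m³/s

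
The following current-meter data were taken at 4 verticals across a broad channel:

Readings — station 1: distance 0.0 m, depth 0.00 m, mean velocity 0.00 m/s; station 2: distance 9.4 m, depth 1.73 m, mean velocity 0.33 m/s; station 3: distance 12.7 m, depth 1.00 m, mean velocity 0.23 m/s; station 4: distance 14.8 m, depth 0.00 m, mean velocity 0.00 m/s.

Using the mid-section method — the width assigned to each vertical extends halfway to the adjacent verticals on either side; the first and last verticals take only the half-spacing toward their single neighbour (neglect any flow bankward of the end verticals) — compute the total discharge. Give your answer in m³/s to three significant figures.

4.25 m³/s

w_2 = (12.7 − 0.0)/2 = 6.35 m; q_2 = 0.33 × 1.73 × 6.35 = 3.625 m³/s
w_3 = (14.8 − 9.4)/2 = 2.7 m; q_3 = 0.23 × 1.00 × 2.7 = 0.6210 m³/s
Stations 1, 4 contribute zero (depth or velocity is 0).
Q = Σ qᵢ = 4.246 m³/s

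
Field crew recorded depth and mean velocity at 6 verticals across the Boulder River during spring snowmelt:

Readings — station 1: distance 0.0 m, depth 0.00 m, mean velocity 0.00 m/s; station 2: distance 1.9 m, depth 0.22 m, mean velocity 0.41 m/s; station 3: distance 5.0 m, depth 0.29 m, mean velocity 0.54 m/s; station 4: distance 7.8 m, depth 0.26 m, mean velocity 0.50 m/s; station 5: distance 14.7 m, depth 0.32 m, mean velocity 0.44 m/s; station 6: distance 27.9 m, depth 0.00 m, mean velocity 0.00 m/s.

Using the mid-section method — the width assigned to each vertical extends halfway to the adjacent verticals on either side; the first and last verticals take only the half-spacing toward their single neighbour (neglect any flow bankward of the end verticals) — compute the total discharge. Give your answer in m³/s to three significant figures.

2.73 m³/s

w_2 = (5.0 − 0.0)/2 = 2.5 m; q_2 = 0.41 × 0.22 × 2.5 = 0.2255 m³/s
w_3 = (7.8 − 1.9)/2 = 2.95 m; q_3 = 0.54 × 0.29 × 2.95 = 0.4620 m³/s
w_4 = (14.7 − 5.0)/2 = 4.85 m; q_4 = 0.50 × 0.26 × 4.85 = 0.6305 m³/s
w_5 = (27.9 − 7.8)/2 = 10.05 m; q_5 = 0.44 × 0.32 × 10.05 = 1.415 m³/s
Stations 1, 6 contribute zero (depth or velocity is 0).
Q = Σ qᵢ = 2.733 m³/s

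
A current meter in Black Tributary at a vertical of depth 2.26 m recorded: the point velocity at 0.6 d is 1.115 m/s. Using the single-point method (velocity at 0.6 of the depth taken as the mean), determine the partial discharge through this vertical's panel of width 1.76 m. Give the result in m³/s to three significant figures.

4.44 m³/s

v̄ = v₀.₆ = 1.115 m/s
q = v̄ × d × w = 1.115 × 2.26 × 1.76 = 4.435 m³/s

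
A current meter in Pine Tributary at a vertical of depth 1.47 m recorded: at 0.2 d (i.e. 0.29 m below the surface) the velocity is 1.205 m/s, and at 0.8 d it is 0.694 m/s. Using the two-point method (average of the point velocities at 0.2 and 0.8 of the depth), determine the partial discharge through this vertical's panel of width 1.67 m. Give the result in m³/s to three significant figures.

2.33 m³/s

v̄ = (1.205 + 0.694) / 2 = 0.9495 m/s
q = v̄ × d × w = 0.9495 × 1.47 × 1.67 = 2.331 m³/s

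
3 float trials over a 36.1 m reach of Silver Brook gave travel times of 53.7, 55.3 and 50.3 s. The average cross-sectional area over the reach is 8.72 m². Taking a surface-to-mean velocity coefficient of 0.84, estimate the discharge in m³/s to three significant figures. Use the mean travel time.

t̄ = (53.7 + 55.3 + 50.3) / 3 = 53.1 s
v_surface = L / t̄ = 36.1 / 53.1 = 0.6798 m/s
v_mean = 0.84 × 0.6798 = 0.5711 m/s
Q = A × v_mean = 8.72 × 0.5711 = 4.980 m³/s

4.98 m³/s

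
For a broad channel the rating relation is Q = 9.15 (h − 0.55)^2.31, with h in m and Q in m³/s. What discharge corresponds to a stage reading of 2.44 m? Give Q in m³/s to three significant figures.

39.8 m³/s

Q = 9.15 × (2.44 − 0.55)^2.31 = 9.15 × 1.89^2.31 = 39.82 m³/s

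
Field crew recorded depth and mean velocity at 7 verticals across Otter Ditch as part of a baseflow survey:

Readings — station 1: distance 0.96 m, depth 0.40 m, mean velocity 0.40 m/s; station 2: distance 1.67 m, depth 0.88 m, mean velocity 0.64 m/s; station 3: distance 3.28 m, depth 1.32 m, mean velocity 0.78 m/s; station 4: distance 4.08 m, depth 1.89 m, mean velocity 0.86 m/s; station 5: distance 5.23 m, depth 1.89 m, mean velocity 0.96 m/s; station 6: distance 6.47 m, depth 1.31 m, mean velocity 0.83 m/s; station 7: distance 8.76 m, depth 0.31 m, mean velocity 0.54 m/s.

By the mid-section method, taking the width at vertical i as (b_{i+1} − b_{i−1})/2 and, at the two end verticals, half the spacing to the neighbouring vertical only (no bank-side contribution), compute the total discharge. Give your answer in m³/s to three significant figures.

7.81 m³/s

w_1 = (1.67 − 0.96)/2 = 0.355 m; q_1 = 0.40 × 0.40 × 0.355 = 0.05680 m³/s
w_2 = (3.28 − 0.96)/2 = 1.16 m; q_2 = 0.64 × 0.88 × 1.16 = 0.6533 m³/s
w_3 = (4.08 − 1.67)/2 = 1.205 m; q_3 = 0.78 × 1.32 × 1.205 = 1.241 m³/s
w_4 = (5.23 − 3.28)/2 = 0.975 m; q_4 = 0.86 × 1.89 × 0.975 = 1.585 m³/s
w_5 = (6.47 − 4.08)/2 = 1.195 m; q_5 = 0.96 × 1.89 × 1.195 = 2.168 m³/s
w_6 = (8.76 − 5.23)/2 = 1.765 m; q_6 = 0.83 × 1.31 × 1.765 = 1.919 m³/s
w_7 = (8.76 − 6.47)/2 = 1.145 m; q_7 = 0.54 × 0.31 × 1.145 = 0.1917 m³/s
Q = Σ qᵢ = 7.815 m³/s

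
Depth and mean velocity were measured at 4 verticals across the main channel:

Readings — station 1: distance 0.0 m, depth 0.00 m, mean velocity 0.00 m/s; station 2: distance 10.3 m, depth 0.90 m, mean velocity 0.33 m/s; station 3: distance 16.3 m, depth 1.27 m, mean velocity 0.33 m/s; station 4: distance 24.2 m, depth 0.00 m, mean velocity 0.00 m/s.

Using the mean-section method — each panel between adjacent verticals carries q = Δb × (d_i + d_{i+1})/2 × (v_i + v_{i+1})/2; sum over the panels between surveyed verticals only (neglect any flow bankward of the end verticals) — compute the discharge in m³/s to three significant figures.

3.74 m³/s

Panel 1-2: Δb = 10.3 m, d̄ = (0.00+0.90)/2 = 0.45, v̄ = (0.00+0.33)/2 = 0.165 → q = 10.3×0.45×0.165 = 0.7648 m³/s
Panel 2-3: Δb = 6 m, d̄ = (0.90+1.27)/2 = 1.085, v̄ = (0.33+0.33)/2 = 0.33 → q = 6×1.085×0.33 = 2.148 m³/s
Panel 3-4: Δb = 7.9 m, d̄ = (1.27+0.00)/2 = 0.635, v̄ = (0.33+0.00)/2 = 0.165 → q = 7.9×0.635×0.165 = 0.8277 m³/s
Q = Σ q = 3.741 m³/s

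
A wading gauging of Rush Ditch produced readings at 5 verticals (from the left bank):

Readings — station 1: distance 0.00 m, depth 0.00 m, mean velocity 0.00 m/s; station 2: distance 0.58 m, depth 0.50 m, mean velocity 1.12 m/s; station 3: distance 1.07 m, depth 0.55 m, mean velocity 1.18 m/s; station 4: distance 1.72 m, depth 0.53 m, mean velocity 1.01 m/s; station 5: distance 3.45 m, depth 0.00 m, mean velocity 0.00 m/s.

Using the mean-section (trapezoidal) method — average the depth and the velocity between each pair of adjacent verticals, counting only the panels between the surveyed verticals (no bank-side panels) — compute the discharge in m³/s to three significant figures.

Panel 1-2: Δb = 0.58 m, d̄ = (0.00+0.50)/2 = 0.25, v̄ = (0.00+1.12)/2 = 0.56 → q = 0.58×0.25×0.56 = 0.08120 m³/s
Panel 2-3: Δb = 0.49 m, d̄ = (0.50+0.55)/2 = 0.525, v̄ = (1.12+1.18)/2 = 1.15 → q = 0.49×0.525×1.15 = 0.2958 m³/s
Panel 3-4: Δb = 0.65 m, d̄ = (0.55+0.53)/2 = 0.54, v̄ = (1.18+1.01)/2 = 1.095 → q = 0.65×0.54×1.095 = 0.3843 m³/s
Panel 4-5: Δb = 1.73 m, d̄ = (0.53+0.00)/2 = 0.265, v̄ = (1.01+0.00)/2 = 0.505 → q = 1.73×0.265×0.505 = 0.2315 m³/s
Q = Σ q = 0.9929 m³/s

0.993 m³/s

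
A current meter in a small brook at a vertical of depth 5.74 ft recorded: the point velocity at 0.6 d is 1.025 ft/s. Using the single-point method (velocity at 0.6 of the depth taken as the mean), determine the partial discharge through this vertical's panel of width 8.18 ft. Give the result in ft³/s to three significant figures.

48.1 ft³/s

v̄ = v₀.₆ = 1.025 ft/s
q = v̄ × d × w = 1.025 × 5.74 × 8.18 = 48.13 ft³/s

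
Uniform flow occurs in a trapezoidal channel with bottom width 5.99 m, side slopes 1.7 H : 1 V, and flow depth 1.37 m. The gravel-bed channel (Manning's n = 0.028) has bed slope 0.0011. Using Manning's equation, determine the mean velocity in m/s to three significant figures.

A = (b + z·y)·y = (5.99 + 1.7×1.37)×1.37 = 11.40 m²
P = b + 2y√(1+z²) = 5.99 + 2×1.37×√(1+1.7²) = 11.39 m
R = A/P = 11.40/11.39 = 1.000 m
Q = (1/n)·A·R^(2/3)·S^(1/2) = (1/0.028) × 11.40 × 1.000^(2/3) × 0.0011^(1/2) = 13.50 m³/s
V = Q/A = 13.50/11.40 = 1.185 m/s

1.18 m/s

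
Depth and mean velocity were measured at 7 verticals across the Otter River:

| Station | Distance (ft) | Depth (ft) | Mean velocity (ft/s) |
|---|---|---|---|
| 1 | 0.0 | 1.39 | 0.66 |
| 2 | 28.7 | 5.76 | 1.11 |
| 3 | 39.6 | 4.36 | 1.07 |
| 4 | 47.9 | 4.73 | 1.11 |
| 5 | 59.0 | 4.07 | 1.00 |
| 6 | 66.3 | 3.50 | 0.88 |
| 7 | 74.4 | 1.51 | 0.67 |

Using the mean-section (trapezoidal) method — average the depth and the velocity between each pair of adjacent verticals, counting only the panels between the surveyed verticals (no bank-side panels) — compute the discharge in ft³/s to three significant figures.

Panel 1-2: Δb = 28.7 ft, d̄ = (1.39+5.76)/2 = 3.575, v̄ = (0.66+1.11)/2 = 0.885 → q = 28.7×3.575×0.885 = 90.80 ft³/s
Panel 2-3: Δb = 10.9 ft, d̄ = (5.76+4.36)/2 = 5.06, v̄ = (1.11+1.07)/2 = 1.09 → q = 10.9×5.06×1.09 = 60.12 ft³/s
Panel 3-4: Δb = 8.3 ft, d̄ = (4.36+4.73)/2 = 4.545, v̄ = (1.07+1.11)/2 = 1.09 → q = 8.3×4.545×1.09 = 41.12 ft³/s
Panel 4-5: Δb = 11.1 ft, d̄ = (4.73+4.07)/2 = 4.4, v̄ = (1.11+1.00)/2 = 1.055 → q = 11.1×4.4×1.055 = 51.53 ft³/s
Panel 5-6: Δb = 7.3 ft, d̄ = (4.07+3.50)/2 = 3.785, v̄ = (1.00+0.88)/2 = 0.94 → q = 7.3×3.785×0.94 = 25.97 ft³/s
Panel 6-7: Δb = 8.1 ft, d̄ = (3.50+1.51)/2 = 2.505, v̄ = (0.88+0.67)/2 = 0.775 → q = 8.1×2.505×0.775 = 15.73 ft³/s
Q = Σ q = 285.3 ft³/s

285 ft³/s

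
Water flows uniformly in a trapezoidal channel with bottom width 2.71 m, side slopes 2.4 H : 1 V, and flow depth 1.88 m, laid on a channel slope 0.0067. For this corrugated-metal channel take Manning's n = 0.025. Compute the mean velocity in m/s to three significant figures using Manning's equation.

A = (b + z·y)·y = (2.71 + 2.4×1.88)×1.88 = 13.58 m²
P = b + 2y√(1+z²) = 2.71 + 2×1.88×√(1+2.4²) = 12.49 m
R = A/P = 13.58/12.49 = 1.087 m
Q = (1/n)·A·R^(2/3)·S^(1/2) = (1/0.025) × 13.58 × 1.087^(2/3) × 0.0067^(1/2) = 47.01 m³/s
V = Q/A = 47.01/13.58 = 3.462 m/s

3.46 m/s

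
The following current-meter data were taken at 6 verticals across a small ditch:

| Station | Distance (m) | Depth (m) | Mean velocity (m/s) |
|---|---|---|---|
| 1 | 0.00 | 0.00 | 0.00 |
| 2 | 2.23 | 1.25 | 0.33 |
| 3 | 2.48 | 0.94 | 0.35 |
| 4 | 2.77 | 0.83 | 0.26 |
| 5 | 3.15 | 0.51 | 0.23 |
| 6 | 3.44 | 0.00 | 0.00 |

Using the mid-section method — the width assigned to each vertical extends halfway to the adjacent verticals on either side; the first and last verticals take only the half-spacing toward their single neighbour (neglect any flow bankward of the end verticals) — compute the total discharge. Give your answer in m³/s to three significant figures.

w_2 = (2.48 − 0.00)/2 = 1.24 m; q_2 = 0.33 × 1.25 × 1.24 = 0.5115 m³/s
w_3 = (2.77 − 2.23)/2 = 0.27 m; q_3 = 0.35 × 0.94 × 0.27 = 0.08883 m³/s
w_4 = (3.15 − 2.48)/2 = 0.335 m; q_4 = 0.26 × 0.83 × 0.335 = 0.07229 m³/s
w_5 = (3.44 − 2.77)/2 = 0.335 m; q_5 = 0.23 × 0.51 × 0.335 = 0.03930 m³/s
Stations 1, 6 contribute zero (depth or velocity is 0).
Q = Σ qᵢ = 0.7119 m³/s

0.712 m³/s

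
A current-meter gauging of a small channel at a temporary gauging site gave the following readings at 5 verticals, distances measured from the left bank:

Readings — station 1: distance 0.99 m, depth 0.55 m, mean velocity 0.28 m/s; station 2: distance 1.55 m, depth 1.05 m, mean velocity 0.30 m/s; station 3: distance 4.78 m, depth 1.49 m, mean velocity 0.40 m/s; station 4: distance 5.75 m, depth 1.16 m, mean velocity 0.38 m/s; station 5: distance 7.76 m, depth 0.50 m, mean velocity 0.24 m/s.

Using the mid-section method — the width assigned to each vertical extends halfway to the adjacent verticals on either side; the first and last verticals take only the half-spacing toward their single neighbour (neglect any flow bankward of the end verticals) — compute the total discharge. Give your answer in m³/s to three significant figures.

w_1 = (1.55 − 0.99)/2 = 0.28 m; q_1 = 0.28 × 0.55 × 0.28 = 0.04312 m³/s
w_2 = (4.78 − 0.99)/2 = 1.895 m; q_2 = 0.30 × 1.05 × 1.895 = 0.5969 m³/s
w_3 = (5.75 − 1.55)/2 = 2.1 m; q_3 = 0.40 × 1.49 × 2.1 = 1.252 m³/s
w_4 = (7.76 − 4.78)/2 = 1.49 m; q_4 = 0.38 × 1.16 × 1.49 = 0.6568 m³/s
w_5 = (7.76 − 5.75)/2 = 1.005 m; q_5 = 0.24 × 0.50 × 1.005 = 0.1206 m³/s
Q = Σ qᵢ = 2.669 m³/s

2.67 m³/s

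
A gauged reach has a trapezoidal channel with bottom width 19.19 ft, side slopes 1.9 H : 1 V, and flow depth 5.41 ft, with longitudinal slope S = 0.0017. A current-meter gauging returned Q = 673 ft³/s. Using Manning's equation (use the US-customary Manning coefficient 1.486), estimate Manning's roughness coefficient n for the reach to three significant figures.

0.0351

A = (b + z·y)·y = (19.19 + 1.9×5.41)×5.41 = 159.4 ft²
P = b + 2y√(1+z²) = 19.19 + 2×5.41×√(1+1.9²) = 42.42 ft
R = A/P = 159.4/42.42 = 3.758 ft
n = (1.486/Q)·A·R^(2/3)·S^(1/2) = (1.486/673) × 159.4 × 2.417 × 0.04123 = 0.03508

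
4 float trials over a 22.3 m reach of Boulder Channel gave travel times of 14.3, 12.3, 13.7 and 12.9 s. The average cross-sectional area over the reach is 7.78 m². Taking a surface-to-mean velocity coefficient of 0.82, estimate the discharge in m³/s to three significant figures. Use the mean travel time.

10.7 m³/s

t̄ = (14.3 + 12.3 + 13.7 + 12.9) / 4 = 13.3 s
v_surface = L / t̄ = 22.3 / 13.3 = 1.677 m/s
v_mean = 0.82 × 1.677 = 1.375 m/s
Q = A × v_mean = 7.78 × 1.375 = 10.70 m³/s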